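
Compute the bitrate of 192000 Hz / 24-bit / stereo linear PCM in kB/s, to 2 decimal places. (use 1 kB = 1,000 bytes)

Bit rate = 192,000 × 24 × 2 = 9,216,000 bits/s.
9,216,000 / 8 = 1,152,000 B/s = 1152.00 kB/s.

1152.00 kB/s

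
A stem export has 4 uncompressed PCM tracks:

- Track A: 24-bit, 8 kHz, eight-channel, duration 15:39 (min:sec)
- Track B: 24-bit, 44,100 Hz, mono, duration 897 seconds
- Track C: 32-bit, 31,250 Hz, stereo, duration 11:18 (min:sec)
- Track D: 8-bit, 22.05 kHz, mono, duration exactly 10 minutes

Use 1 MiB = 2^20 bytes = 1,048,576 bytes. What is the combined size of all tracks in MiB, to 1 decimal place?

Track A: 15:39 (min:sec) = 939 s; 8,000 × 939 × 3 × 8 = 180,288,000 bytes.
Track B: 44,100 × 897 × 3 × 1 = 118,673,100 bytes.
Track C: 11:18 (min:sec) = 678 s; 31,250 × 678 × 4 × 2 = 169,500,000 bytes.
Track D: exactly 10 minutes = 600 s; 22,050 × 600 × 1 × 1 = 13,230,000 bytes.
Total = 481,691,100 bytes = 459.4 MiB.

459.4 MiB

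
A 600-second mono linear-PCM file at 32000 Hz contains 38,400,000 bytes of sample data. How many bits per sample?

16 bits

Bytes per sample = 38,400,000 / (32,000 × 600 × 1) = 38,400,000 / 19,200,000 = 2.
Bit depth = 2 × 8 = 16 bits.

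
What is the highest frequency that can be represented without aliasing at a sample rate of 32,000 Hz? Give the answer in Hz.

Nyquist frequency = sample rate / 2 = 32,000 / 2 = 16,000 Hz.

16,000 Hz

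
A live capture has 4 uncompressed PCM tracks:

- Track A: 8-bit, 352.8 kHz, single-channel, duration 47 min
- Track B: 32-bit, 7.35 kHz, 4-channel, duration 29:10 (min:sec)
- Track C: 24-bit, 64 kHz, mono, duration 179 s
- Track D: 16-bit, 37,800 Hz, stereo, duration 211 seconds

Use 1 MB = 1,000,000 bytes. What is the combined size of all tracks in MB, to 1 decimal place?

Track A: 47 min = 2,820 s; 352,800 × 2,820 × 1 × 1 = 994,896,000 bytes.
Track B: 29:10 (min:sec) = 1,750 s; 7,350 × 1,750 × 4 × 4 = 205,800,000 bytes.
Track C: 64,000 × 179 × 3 × 1 = 34,368,000 bytes.
Track D: 37,800 × 211 × 2 × 2 = 31,903,200 bytes.
Total = 1,266,967,200 bytes = 1267.0 MB.

1267.0 MB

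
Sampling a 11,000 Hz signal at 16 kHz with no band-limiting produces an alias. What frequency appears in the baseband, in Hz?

5,000 Hz

Nyquist = 16,000/2 = 8,000 Hz; 11,000 Hz exceeds it.
Alias = |11,000 − 1×16,000| = |11,000 − 16,000| = 5,000 Hz.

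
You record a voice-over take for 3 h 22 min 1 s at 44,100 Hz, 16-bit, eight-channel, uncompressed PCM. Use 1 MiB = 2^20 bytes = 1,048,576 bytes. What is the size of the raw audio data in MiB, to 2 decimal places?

Duration = 3 h 22 min 1 s = 12,121 s.
Bytes = 44,100 samples/s × 12,121 s × 2 bytes/sample × 8 ch = 8,552,577,600 bytes.
8,552,577,600 / 1,048,576 = 8156.37 MiB.

8156.37 MiB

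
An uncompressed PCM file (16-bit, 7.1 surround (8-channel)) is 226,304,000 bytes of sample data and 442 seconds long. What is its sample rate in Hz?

32,000 Hz

Bytes = sample_rate × seconds × bytes_per_sample × channels.
sample_rate = 226,304,000 / (442 × 2 × 8) = 226,304,000 / 7,072 = 32,000 Hz.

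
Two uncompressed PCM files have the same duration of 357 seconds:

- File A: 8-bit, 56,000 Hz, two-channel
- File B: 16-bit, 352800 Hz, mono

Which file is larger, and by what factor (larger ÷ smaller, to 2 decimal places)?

File B, by a factor of 6.30

File A: 56,000 × 1 × 2 = 112,000 bytes/s.
File B: 352,800 × 2 × 1 = 705,600 bytes/s.
File B is larger; ratio = 251,899,200 / 39,984,000 = 6.30.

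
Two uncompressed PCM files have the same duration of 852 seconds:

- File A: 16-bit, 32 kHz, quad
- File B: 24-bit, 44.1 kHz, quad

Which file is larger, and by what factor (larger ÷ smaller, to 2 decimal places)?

File A: 32,000 × 2 × 4 = 256,000 bytes/s.
File B: 44,100 × 3 × 4 = 529,200 bytes/s.
File B is larger; ratio = 450,878,400 / 218,112,000 = 2.07.

File B, by a factor of 2.07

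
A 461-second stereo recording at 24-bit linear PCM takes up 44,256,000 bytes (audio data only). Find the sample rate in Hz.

Bytes = sample_rate × seconds × bytes_per_sample × channels.
sample_rate = 44,256,000 / (461 × 3 × 2) = 44,256,000 / 2,766 = 16,000 Hz.

16,000 Hz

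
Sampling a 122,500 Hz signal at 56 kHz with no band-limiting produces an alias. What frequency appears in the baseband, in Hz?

10,500 Hz

Nyquist = 56,000/2 = 28,000 Hz; 122,500 Hz exceeds it.
Alias = |122,500 − 2×56,000| = |122,500 − 112,000| = 10,500 Hz.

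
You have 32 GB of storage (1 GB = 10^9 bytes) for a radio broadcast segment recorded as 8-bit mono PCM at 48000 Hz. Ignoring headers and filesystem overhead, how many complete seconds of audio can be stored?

666,666 seconds

Uncompressed byte rate = 48,000 × 1 × 1 = 48,000 bytes/s.
Capacity = 32 × 1,000,000,000 = 32,000,000,000 bytes.
32,000,000,000 / 48,000 ≈ 666666.67 s → 666,666 seconds.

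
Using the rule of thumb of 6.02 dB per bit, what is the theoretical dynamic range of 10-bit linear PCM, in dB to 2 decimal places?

60.20 dB

10 × 6.02 = 60.20 dB.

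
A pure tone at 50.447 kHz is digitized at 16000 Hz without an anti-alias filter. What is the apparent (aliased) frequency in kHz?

Nyquist = 16,000/2 = 8,000 Hz; 50,447 Hz exceeds it.
Alias = |50,447 − 3×16,000| = |50,447 − 48,000| = 2,447 Hz = 2.447 kHz.

2.447 kHz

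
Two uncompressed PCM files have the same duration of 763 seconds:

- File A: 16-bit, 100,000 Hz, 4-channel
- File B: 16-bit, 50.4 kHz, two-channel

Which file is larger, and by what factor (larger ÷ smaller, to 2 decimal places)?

File A: 100,000 × 2 × 4 = 800,000 bytes/s.
File B: 50,400 × 2 × 2 = 201,600 bytes/s.
File A is larger; ratio = 610,400,000 / 153,820,800 = 3.97.

File A, by a factor of 3.97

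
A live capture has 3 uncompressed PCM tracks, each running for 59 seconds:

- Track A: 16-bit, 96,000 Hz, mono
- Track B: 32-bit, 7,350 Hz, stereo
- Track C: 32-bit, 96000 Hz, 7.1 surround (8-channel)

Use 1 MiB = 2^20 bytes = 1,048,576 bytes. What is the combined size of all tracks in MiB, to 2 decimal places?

Track A: 96,000 × 59 × 2 × 1 = 11,328,000 bytes.
Track B: 7,350 × 59 × 4 × 2 = 3,469,200 bytes.
Track C: 96,000 × 59 × 4 × 8 = 181,248,000 bytes.
Total = 196,045,200 bytes = 186.96 MiB.

186.96 MiB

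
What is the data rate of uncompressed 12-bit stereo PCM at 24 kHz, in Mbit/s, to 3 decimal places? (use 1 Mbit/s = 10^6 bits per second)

0.576 Mbit/s

Bit rate = 24,000 × 12 × 2 = 576,000 bits/s.
= 0.576 Mbit/s.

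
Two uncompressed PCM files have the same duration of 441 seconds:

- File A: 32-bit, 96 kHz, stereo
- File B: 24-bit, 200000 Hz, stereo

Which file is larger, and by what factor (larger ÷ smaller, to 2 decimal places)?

File A: 96,000 × 4 × 2 = 768,000 bytes/s.
File B: 200,000 × 3 × 2 = 1,200,000 bytes/s.
File B is larger; ratio = 529,200,000 / 338,688,000 = 1.56.

File B, by a factor of 1.56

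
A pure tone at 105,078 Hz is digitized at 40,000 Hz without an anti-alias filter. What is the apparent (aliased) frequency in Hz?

Nyquist = 40,000/2 = 20,000 Hz; 105,078 Hz exceeds it.
Alias = |105,078 − 3×40,000| = |105,078 − 120,000| = 14,922 Hz.

14,922 Hz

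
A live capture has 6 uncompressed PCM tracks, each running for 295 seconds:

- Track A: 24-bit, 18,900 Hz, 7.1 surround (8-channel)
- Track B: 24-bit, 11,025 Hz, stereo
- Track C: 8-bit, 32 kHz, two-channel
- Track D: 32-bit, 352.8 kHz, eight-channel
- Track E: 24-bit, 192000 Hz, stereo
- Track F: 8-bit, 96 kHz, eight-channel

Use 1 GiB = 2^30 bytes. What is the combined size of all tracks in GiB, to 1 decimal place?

3.8 GiB

Track A: 18,900 × 295 × 3 × 8 = 133,812,000 bytes.
Track B: 11,025 × 295 × 3 × 2 = 19,514,250 bytes.
Track C: 32,000 × 295 × 1 × 2 = 18,880,000 bytes.
Track D: 352,800 × 295 × 4 × 8 = 3,330,432,000 bytes.
Track E: 192,000 × 295 × 3 × 2 = 339,840,000 bytes.
Track F: 96,000 × 295 × 1 × 8 = 226,560,000 bytes.
Total = 4,069,038,250 bytes = 3.8 GiB.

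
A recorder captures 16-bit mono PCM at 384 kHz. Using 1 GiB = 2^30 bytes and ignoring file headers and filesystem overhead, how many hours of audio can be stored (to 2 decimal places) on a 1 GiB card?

Uncompressed byte rate = 384,000 × 2 × 1 = 768,000 bytes/s.
Capacity = 1 × 1,073,741,824 = 1,073,741,824 bytes.
1,073,741,824 / 768,000 ≈ 1398.1 s → 0.39 hours.

0.39 hours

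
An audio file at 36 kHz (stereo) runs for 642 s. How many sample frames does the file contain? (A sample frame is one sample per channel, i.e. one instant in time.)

36,000 samples/s × 642 s = 23,112,000 frames.

23,112,000 sample frames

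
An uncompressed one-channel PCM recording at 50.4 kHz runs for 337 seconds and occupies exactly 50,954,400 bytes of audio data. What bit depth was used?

Bytes per sample = 50,954,400 / (50,400 × 337 × 1) = 50,954,400 / 16,984,800 = 3.
Bit depth = 3 × 8 = 24 bits.

24 bits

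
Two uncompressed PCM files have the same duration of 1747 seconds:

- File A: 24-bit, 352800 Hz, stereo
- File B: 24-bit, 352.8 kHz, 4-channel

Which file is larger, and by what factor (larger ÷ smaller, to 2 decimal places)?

File B, by a factor of 2.00

File A: 352,800 × 3 × 2 = 2,116,800 bytes/s.
File B: 352,800 × 3 × 4 = 4,233,600 bytes/s.
File B is larger; ratio = 7,396,099,200 / 3,698,049,600 = 2.00.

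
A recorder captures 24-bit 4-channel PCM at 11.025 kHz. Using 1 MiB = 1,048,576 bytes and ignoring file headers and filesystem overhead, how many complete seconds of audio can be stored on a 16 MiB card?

Uncompressed byte rate = 11,025 × 3 × 4 = 132,300 bytes/s.
Capacity = 16 × 1,048,576 = 16,777,216 bytes.
16,777,216 / 132,300 ≈ 126.81 s → 126 seconds.

126 seconds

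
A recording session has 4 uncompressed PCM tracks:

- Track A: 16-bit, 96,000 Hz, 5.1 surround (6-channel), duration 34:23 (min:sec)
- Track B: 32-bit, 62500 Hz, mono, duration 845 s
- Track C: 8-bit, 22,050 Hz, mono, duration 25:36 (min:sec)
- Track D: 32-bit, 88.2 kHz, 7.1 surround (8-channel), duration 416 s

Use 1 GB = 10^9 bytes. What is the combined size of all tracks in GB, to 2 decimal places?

3.80 GB

Track A: 34:23 (min:sec) = 2,063 s; 96,000 × 2,063 × 2 × 6 = 2,376,576,000 bytes.
Track B: 62,500 × 845 × 4 × 1 = 211,250,000 bytes.
Track C: 25:36 (min:sec) = 1,536 s; 22,050 × 1,536 × 1 × 1 = 33,868,800 bytes.
Track D: 88,200 × 416 × 4 × 8 = 1,174,118,400 bytes.
Total = 3,795,813,200 bytes = 3.80 GB.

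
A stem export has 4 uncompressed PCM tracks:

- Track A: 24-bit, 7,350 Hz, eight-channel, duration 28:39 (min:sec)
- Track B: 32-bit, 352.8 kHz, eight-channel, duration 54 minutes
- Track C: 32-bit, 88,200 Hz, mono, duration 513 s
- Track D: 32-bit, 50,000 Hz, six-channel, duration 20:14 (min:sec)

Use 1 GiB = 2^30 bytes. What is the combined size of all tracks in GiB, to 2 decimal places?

35.87 GiB

Track A: 28:39 (min:sec) = 1,719 s; 7,350 × 1,719 × 3 × 8 = 303,231,600 bytes.
Track B: 54 minutes = 3,240 s; 352,800 × 3,240 × 4 × 8 = 36,578,304,000 bytes.
Track C: 88,200 × 513 × 4 × 1 = 180,986,400 bytes.
Track D: 20:14 (min:sec) = 1,214 s; 50,000 × 1,214 × 4 × 6 = 1,456,800,000 bytes.
Total = 38,519,322,000 bytes = 35.87 GiB.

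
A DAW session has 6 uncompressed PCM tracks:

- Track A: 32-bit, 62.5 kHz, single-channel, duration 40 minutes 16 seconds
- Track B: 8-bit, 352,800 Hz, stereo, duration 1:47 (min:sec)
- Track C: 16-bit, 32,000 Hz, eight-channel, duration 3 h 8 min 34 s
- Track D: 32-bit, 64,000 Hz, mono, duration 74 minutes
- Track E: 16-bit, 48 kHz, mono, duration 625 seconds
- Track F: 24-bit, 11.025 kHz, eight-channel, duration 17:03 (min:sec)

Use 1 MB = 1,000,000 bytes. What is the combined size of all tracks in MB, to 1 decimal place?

7939.6 MB

Track A: 40 minutes 16 seconds = 2,416 s; 62,500 × 2,416 × 4 × 1 = 604,000,000 bytes.
Track B: 1:47 (min:sec) = 107 s; 352,800 × 107 × 1 × 2 = 75,499,200 bytes.
Track C: 3 h 8 min 34 s = 11,314 s; 32,000 × 11,314 × 2 × 8 = 5,792,768,000 bytes.
Track D: 74 minutes = 4,440 s; 64,000 × 4,440 × 4 × 1 = 1,136,640,000 bytes.
Track E: 48,000 × 625 × 2 × 1 = 60,000,000 bytes.
Track F: 17:03 (min:sec) = 1,023 s; 11,025 × 1,023 × 3 × 8 = 270,685,800 bytes.
Total = 7,939,593,000 bytes = 7939.6 MB.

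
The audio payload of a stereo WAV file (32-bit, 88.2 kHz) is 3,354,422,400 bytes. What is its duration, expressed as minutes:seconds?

79:14

Byte rate = 88,200 × 4 × 2 = 705,600 bytes/s.
Duration = 3,354,422,400 / 705,600 = 4,754 s.
4,754 s = 79:14.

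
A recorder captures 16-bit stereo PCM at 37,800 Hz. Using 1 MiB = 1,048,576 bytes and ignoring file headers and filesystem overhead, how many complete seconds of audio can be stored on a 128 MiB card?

Uncompressed byte rate = 37,800 × 2 × 2 = 151,200 bytes/s.
Capacity = 128 × 1,048,576 = 134,217,728 bytes.
134,217,728 / 151,200 ≈ 887.68 s → 887 seconds.

887 seconds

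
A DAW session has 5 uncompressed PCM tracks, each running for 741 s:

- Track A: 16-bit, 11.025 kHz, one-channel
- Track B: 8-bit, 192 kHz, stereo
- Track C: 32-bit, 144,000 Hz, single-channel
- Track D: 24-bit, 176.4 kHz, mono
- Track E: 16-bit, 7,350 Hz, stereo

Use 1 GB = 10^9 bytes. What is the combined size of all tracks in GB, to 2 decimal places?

Track A: 11,025 × 741 × 2 × 1 = 16,339,050 bytes.
Track B: 192,000 × 741 × 1 × 2 = 284,544,000 bytes.
Track C: 144,000 × 741 × 4 × 1 = 426,816,000 bytes.
Track D: 176,400 × 741 × 3 × 1 = 392,137,200 bytes.
Track E: 7,350 × 741 × 2 × 2 = 21,785,400 bytes.
Total = 1,141,621,650 bytes = 1.14 GB.

1.14 GB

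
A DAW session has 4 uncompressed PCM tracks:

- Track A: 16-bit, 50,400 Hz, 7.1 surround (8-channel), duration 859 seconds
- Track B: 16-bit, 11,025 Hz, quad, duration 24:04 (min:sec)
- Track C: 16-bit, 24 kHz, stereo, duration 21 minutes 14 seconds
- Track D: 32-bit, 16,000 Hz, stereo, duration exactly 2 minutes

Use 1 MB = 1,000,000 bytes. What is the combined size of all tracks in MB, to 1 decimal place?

Track A: 50,400 × 859 × 2 × 8 = 692,697,600 bytes.
Track B: 24:04 (min:sec) = 1,444 s; 11,025 × 1,444 × 2 × 4 = 127,360,800 bytes.
Track C: 21 minutes 14 seconds = 1,274 s; 24,000 × 1,274 × 2 × 2 = 122,304,000 bytes.
Track D: exactly 2 minutes = 120 s; 16,000 × 120 × 4 × 2 = 15,360,000 bytes.
Total = 957,722,400 bytes = 957.7 MB.

957.7 MB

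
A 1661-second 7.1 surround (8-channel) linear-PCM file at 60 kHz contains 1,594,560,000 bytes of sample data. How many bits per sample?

16 bits

Bytes per sample = 1,594,560,000 / (60,000 × 1,661 × 8) = 1,594,560,000 / 797,280,000 = 2.
Bit depth = 2 × 8 = 16 bits.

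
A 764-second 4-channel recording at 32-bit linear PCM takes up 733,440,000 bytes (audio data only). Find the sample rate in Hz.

60,000 Hz

Bytes = sample_rate × seconds × bytes_per_sample × channels.
sample_rate = 733,440,000 / (764 × 4 × 4) = 733,440,000 / 12,224 = 60,000 Hz.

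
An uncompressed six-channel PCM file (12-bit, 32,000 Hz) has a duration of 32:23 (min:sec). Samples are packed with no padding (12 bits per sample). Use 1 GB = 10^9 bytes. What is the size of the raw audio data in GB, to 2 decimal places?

Duration = 32:23 (min:sec) = 1,943 s.
Bits = 32,000 × 1,943 × 12 × 6 = 4,476,672,000 bits = 559,584,000 bytes.
559,584,000 / 1,000,000,000 = 0.56 GB.

0.56 GB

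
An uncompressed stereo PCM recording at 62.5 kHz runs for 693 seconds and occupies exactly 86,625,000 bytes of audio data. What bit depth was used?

8 bits

Bytes per sample = 86,625,000 / (62,500 × 693 × 2) = 86,625,000 / 86,625,000 = 1.
Bit depth = 1 × 8 = 8 bits.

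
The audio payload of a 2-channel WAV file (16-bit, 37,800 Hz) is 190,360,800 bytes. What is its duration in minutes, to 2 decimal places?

Byte rate = 37,800 × 2 × 2 = 151,200 bytes/s.
Duration = 190,360,800 / 151,200 = 1,259 s.
1,259 s / 60 = 20.98 minutes.

20.98 minutes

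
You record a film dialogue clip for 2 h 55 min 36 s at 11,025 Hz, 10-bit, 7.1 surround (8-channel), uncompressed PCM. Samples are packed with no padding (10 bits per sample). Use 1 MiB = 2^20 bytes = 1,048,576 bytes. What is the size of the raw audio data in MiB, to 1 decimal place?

Duration = 2 h 55 min 36 s = 10,536 s.
Bits = 11,025 × 10,536 × 10 × 8 = 9,292,752,000 bits = 1,161,594,000 bytes.
1,161,594,000 / 1,048,576 = 1107.8 MiB.

1107.8 MiB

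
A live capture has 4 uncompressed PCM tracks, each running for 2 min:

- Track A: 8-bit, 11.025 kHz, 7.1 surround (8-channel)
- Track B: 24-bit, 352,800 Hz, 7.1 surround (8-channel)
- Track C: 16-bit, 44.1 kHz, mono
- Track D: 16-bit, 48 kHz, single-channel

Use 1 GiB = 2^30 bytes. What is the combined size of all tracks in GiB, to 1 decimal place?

1.0 GiB

2 min = 120 s.
Track A: 11,025 × 120 × 1 × 8 = 10,584,000 bytes.
Track B: 352,800 × 120 × 3 × 8 = 1,016,064,000 bytes.
Track C: 44,100 × 120 × 2 × 1 = 10,584,000 bytes.
Track D: 48,000 × 120 × 2 × 1 = 11,520,000 bytes.
Total = 1,048,752,000 bytes = 1.0 GiB.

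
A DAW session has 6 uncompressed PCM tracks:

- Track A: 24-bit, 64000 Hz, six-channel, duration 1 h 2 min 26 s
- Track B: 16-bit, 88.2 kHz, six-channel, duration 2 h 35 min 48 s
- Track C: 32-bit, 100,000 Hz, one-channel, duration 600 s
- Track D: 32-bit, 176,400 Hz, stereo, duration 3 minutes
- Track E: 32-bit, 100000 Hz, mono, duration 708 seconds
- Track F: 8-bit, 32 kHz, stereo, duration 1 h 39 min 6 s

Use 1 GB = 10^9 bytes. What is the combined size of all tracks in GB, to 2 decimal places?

15.37 GB

Track A: 1 h 2 min 26 s = 3,746 s; 64,000 × 3,746 × 3 × 6 = 4,315,392,000 bytes.
Track B: 2 h 35 min 48 s = 9,348 s; 88,200 × 9,348 × 2 × 6 = 9,893,923,200 bytes.
Track C: 100,000 × 600 × 4 × 1 = 240,000,000 bytes.
Track D: 3 minutes = 180 s; 176,400 × 180 × 4 × 2 = 254,016,000 bytes.
Track E: 100,000 × 708 × 4 × 1 = 283,200,000 bytes.
Track F: 1 h 39 min 6 s = 5,946 s; 32,000 × 5,946 × 1 × 2 = 380,544,000 bytes.
Total = 15,367,075,200 bytes = 15.37 GB.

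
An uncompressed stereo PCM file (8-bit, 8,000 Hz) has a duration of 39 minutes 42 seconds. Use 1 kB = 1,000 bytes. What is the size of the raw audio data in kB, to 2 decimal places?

Duration = 39 minutes 42 seconds = 2,382 s.
Bytes = 8,000 samples/s × 2,382 s × 1 bytes/sample × 2 ch = 38,112,000 bytes.
38,112,000 / 1,000 = 38112.00 kB.

38112.00 kB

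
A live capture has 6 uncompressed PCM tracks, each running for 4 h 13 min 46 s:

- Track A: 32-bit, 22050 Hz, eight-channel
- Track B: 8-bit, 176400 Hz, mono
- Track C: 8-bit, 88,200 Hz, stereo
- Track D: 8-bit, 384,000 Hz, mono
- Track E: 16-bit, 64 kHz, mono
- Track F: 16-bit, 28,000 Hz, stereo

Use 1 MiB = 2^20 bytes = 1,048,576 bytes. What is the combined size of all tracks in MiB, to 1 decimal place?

4 h 13 min 46 s = 15,226 s.
Track A: 22,050 × 15,226 × 4 × 8 = 10,743,465,600 bytes.
Track B: 176,400 × 15,226 × 1 × 1 = 2,685,866,400 bytes.
Track C: 88,200 × 15,226 × 1 × 2 = 2,685,866,400 bytes.
Track D: 384,000 × 15,226 × 1 × 1 = 5,846,784,000 bytes.
Track E: 64,000 × 15,226 × 2 × 1 = 1,948,928,000 bytes.
Track F: 28,000 × 15,226 × 2 × 2 = 1,705,312,000 bytes.
Total = 25,616,222,400 bytes = 24429.5 MiB.

24429.5 MiB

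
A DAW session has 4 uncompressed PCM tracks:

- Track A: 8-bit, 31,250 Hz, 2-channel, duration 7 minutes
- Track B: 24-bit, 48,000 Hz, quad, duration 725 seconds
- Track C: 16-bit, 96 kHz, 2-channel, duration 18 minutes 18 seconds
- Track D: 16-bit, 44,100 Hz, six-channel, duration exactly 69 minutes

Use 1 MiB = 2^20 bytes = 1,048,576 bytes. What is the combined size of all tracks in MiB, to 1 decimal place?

Track A: 7 minutes = 420 s; 31,250 × 420 × 1 × 2 = 26,250,000 bytes.
Track B: 48,000 × 725 × 3 × 4 = 417,600,000 bytes.
Track C: 18 minutes 18 seconds = 1,098 s; 96,000 × 1,098 × 2 × 2 = 421,632,000 bytes.
Track D: exactly 69 minutes = 4,140 s; 44,100 × 4,140 × 2 × 6 = 2,190,888,000 bytes.
Total = 3,056,370,000 bytes = 2914.8 MiB.

2914.8 MiB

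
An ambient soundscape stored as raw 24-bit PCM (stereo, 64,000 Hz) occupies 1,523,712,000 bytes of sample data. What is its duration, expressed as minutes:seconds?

Byte rate = 64,000 × 3 × 2 = 384,000 bytes/s.
Duration = 1,523,712,000 / 384,000 = 3,968 s.
3,968 s = 66:08.

66:08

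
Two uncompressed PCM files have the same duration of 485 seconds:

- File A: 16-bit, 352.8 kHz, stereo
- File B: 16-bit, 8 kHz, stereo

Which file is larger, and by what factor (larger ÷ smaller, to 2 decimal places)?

File A: 352,800 × 2 × 2 = 1,411,200 bytes/s.
File B: 8,000 × 2 × 2 = 32,000 bytes/s.
File A is larger; ratio = 684,432,000 / 15,520,000 = 44.10.

File A, by a factor of 44.10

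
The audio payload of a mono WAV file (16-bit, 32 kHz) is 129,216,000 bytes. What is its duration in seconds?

Byte rate = 32,000 × 2 × 1 = 64,000 bytes/s.
Duration = 129,216,000 / 64,000 = 2,019 s.

2,019 seconds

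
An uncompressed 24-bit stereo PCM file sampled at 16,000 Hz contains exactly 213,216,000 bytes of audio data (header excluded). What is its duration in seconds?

2,221 seconds

Byte rate = 16,000 × 3 × 2 = 96,000 bytes/s.
Duration = 213,216,000 / 96,000 = 2,221 s.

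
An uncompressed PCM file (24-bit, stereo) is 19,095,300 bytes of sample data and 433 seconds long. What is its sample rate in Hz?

7,350 Hz

Bytes = sample_rate × seconds × bytes_per_sample × channels.
sample_rate = 19,095,300 / (433 × 3 × 2) = 19,095,300 / 2,598 = 7,350 Hz.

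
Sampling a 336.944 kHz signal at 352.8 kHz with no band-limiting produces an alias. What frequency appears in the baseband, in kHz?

Nyquist = 352,800/2 = 176,400 Hz; 336,944 Hz exceeds it.
Alias = |336,944 − 1×352,800| = |336,944 − 352,800| = 15,856 Hz = 15.856 kHz.

15.856 kHz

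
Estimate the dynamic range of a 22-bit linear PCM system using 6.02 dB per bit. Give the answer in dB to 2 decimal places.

22 × 6.02 = 132.44 dB.

132.44 dB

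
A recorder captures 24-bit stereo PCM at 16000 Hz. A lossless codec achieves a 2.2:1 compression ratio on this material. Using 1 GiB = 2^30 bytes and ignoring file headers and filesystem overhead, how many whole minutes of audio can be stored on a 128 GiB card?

Uncompressed byte rate = 16,000 × 3 × 2 = 96,000 bytes/s.
After 2.2:1 compression, effective rate ≈ 43636.36 bytes/s.
Capacity = 128 × 1,073,741,824 = 137,438,953,472 bytes.
137,438,953,472 / effective rate ≈ 3149642.68 s → 52,494 minutes.

52,494 minutes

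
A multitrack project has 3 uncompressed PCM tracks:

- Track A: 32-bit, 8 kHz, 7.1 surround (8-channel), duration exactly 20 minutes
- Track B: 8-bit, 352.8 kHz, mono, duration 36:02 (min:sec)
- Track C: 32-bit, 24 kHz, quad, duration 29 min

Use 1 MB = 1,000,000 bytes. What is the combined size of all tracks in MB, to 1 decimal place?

Track A: exactly 20 minutes = 1,200 s; 8,000 × 1,200 × 4 × 8 = 307,200,000 bytes.
Track B: 36:02 (min:sec) = 2,162 s; 352,800 × 2,162 × 1 × 1 = 762,753,600 bytes.
Track C: 29 min = 1,740 s; 24,000 × 1,740 × 4 × 4 = 668,160,000 bytes.
Total = 1,738,113,600 bytes = 1738.1 MB.

1738.1 MB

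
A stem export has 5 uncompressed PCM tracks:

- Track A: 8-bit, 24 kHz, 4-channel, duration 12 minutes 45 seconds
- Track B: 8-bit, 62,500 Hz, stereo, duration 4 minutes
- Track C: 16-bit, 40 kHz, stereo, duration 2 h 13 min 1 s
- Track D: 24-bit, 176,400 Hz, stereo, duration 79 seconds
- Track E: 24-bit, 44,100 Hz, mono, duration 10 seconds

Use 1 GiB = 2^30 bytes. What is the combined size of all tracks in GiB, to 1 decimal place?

Track A: 12 minutes 45 seconds = 765 s; 24,000 × 765 × 1 × 4 = 73,440,000 bytes.
Track B: 4 minutes = 240 s; 62,500 × 240 × 1 × 2 = 30,000,000 bytes.
Track C: 2 h 13 min 1 s = 7,981 s; 40,000 × 7,981 × 2 × 2 = 1,276,960,000 bytes.
Track D: 176,400 × 79 × 3 × 2 = 83,613,600 bytes.
Track E: 44,100 × 10 × 3 × 1 = 1,323,000 bytes.
Total = 1,465,336,600 bytes = 1.4 GiB.

1.4 GiB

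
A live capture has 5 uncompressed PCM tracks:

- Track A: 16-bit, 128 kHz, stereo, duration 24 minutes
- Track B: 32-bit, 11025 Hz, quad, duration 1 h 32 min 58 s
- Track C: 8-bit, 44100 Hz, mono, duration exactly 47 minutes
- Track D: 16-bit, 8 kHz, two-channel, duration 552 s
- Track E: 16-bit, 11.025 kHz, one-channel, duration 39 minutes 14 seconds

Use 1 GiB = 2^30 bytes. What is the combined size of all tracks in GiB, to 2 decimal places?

Track A: 24 minutes = 1,440 s; 128,000 × 1,440 × 2 × 2 = 737,280,000 bytes.
Track B: 1 h 32 min 58 s = 5,578 s; 11,025 × 5,578 × 4 × 4 = 983,959,200 bytes.
Track C: exactly 47 minutes = 2,820 s; 44,100 × 2,820 × 1 × 1 = 124,362,000 bytes.
Track D: 8,000 × 552 × 2 × 2 = 17,664,000 bytes.
Track E: 39 minutes 14 seconds = 2,354 s; 11,025 × 2,354 × 2 × 1 = 51,905,700 bytes.
Total = 1,915,170,900 bytes = 1.78 GiB.

1.78 GiB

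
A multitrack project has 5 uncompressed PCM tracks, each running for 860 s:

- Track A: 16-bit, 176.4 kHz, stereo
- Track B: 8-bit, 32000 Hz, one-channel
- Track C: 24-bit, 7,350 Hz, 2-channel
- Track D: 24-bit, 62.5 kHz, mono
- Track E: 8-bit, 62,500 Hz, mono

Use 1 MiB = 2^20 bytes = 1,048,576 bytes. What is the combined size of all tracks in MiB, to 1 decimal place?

846.2 MiB

Track A: 176,400 × 860 × 2 × 2 = 606,816,000 bytes.
Track B: 32,000 × 860 × 1 × 1 = 27,520,000 bytes.
Track C: 7,350 × 860 × 3 × 2 = 37,926,000 bytes.
Track D: 62,500 × 860 × 3 × 1 = 161,250,000 bytes.
Track E: 62,500 × 860 × 1 × 1 = 53,750,000 bytes.
Total = 887,262,000 bytes = 846.2 MiB.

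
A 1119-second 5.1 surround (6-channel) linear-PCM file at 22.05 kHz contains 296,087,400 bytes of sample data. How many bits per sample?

Bytes per sample = 296,087,400 / (22,050 × 1,119 × 6) = 296,087,400 / 148,043,700 = 2.
Bit depth = 2 × 8 = 16 bits.

16 bits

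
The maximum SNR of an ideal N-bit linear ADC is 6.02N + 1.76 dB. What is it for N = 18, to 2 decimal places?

6.02 × 18 + 1.76 = 110.12 dB.

110.12 dB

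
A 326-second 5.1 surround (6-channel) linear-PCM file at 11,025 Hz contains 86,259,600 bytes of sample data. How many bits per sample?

Bytes per sample = 86,259,600 / (11,025 × 326 × 6) = 86,259,600 / 21,564,900 = 4.
Bit depth = 4 × 8 = 32 bits.

32 bits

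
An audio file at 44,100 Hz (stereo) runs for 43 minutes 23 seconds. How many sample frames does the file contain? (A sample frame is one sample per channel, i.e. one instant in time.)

114,792,300 sample frames

43 minutes 23 seconds = 2,603 s.
44,100 samples/s × 2,603 s = 114,792,300 frames.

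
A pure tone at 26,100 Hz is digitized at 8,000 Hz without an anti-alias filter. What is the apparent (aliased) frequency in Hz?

Nyquist = 8,000/2 = 4,000 Hz; 26,100 Hz exceeds it.
Alias = |26,100 − 3×8,000| = |26,100 − 24,000| = 2,100 Hz.

2,100 Hz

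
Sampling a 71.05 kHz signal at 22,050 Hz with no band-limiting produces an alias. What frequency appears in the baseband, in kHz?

Nyquist = 22,050/2 = 11,025 Hz; 71,050 Hz exceeds it.
Alias = |71,050 − 3×22,050| = |71,050 − 66,150| = 4,900 Hz = 4.9 kHz.

4.9 kHz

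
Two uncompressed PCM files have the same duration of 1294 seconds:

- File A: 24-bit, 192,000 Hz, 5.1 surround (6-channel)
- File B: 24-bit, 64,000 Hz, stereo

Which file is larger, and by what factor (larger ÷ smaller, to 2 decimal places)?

File A: 192,000 × 3 × 6 = 3,456,000 bytes/s.
File B: 64,000 × 3 × 2 = 384,000 bytes/s.
File A is larger; ratio = 4,472,064,000 / 496,896,000 = 9.00.

File A, by a factor of 9.00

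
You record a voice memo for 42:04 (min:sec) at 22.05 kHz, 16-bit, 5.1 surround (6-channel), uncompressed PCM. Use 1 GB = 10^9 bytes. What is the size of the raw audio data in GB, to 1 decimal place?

Duration = 42:04 (min:sec) = 2,524 s.
Bytes = 22,050 samples/s × 2,524 s × 2 bytes/sample × 6 ch = 667,850,400 bytes.
667,850,400 / 1,000,000,000 = 0.7 GB.

0.7 GB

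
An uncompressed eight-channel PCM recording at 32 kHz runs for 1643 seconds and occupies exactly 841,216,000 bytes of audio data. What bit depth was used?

16 bits

Bytes per sample = 841,216,000 / (32,000 × 1,643 × 8) = 841,216,000 / 420,608,000 = 2.
Bit depth = 2 × 8 = 16 bits.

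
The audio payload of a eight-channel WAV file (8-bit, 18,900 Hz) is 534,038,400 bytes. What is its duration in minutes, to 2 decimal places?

58.87 minutes

Byte rate = 18,900 × 1 × 8 = 151,200 bytes/s.
Duration = 534,038,400 / 151,200 = 3,532 s.
3,532 s / 60 = 58.87 minutes.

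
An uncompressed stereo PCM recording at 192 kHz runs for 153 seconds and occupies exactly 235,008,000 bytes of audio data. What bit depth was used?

32 bits

Bytes per sample = 235,008,000 / (192,000 × 153 × 2) = 235,008,000 / 58,752,000 = 4.
Bit depth = 4 × 8 = 32 bits.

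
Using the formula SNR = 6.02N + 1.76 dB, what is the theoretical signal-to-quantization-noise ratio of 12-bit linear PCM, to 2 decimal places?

74.00 dB

6.02 × 12 + 1.76 = 74.00 dB.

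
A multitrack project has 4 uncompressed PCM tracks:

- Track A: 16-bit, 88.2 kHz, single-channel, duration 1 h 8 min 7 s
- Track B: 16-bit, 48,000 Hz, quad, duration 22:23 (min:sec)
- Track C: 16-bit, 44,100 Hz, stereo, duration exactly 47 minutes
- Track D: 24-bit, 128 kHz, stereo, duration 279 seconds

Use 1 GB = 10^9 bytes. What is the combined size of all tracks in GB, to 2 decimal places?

1.95 GB

Track A: 1 h 8 min 7 s = 4,087 s; 88,200 × 4,087 × 2 × 1 = 720,946,800 bytes.
Track B: 22:23 (min:sec) = 1,343 s; 48,000 × 1,343 × 2 × 4 = 515,712,000 bytes.
Track C: exactly 47 minutes = 2,820 s; 44,100 × 2,820 × 2 × 2 = 497,448,000 bytes.
Track D: 128,000 × 279 × 3 × 2 = 214,272,000 bytes.
Total = 1,948,378,800 bytes = 1.95 GB.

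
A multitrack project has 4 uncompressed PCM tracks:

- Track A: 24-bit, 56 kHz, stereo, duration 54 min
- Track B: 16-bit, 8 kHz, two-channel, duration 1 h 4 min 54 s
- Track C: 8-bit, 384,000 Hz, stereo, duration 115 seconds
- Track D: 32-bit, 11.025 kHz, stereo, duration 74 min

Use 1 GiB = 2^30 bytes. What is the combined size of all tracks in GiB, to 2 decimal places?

1.58 GiB

Track A: 54 min = 3,240 s; 56,000 × 3,240 × 3 × 2 = 1,088,640,000 bytes.
Track B: 1 h 4 min 54 s = 3,894 s; 8,000 × 3,894 × 2 × 2 = 124,608,000 bytes.
Track C: 384,000 × 115 × 1 × 2 = 88,320,000 bytes.
Track D: 74 min = 4,440 s; 11,025 × 4,440 × 4 × 2 = 391,608,000 bytes.
Total = 1,693,176,000 bytes = 1.58 GiB.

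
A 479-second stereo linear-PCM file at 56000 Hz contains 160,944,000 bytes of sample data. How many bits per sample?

24 bits

Bytes per sample = 160,944,000 / (56,000 × 479 × 2) = 160,944,000 / 53,648,000 = 3.
Bit depth = 3 × 8 = 24 bits.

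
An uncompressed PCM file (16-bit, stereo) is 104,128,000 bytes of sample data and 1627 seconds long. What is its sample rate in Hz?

Bytes = sample_rate × seconds × bytes_per_sample × channels.
sample_rate = 104,128,000 / (1,627 × 2 × 2) = 104,128,000 / 6,508 = 16,000 Hz.

16,000 Hz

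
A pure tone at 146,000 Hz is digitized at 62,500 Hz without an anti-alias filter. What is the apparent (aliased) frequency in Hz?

21,000 Hz

Nyquist = 62,500/2 = 31,250 Hz; 146,000 Hz exceeds it.
Alias = |146,000 − 2×62,500| = |146,000 − 125,000| = 21,000 Hz.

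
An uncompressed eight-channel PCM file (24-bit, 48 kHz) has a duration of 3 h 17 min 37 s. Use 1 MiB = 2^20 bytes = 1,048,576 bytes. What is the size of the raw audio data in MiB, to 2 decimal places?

13026.49 MiB

Duration = 3 h 17 min 37 s = 11,857 s.
Bytes = 48,000 samples/s × 11,857 s × 3 bytes/sample × 8 ch = 13,659,264,000 bytes.
13,659,264,000 / 1,048,576 = 13026.49 MiB.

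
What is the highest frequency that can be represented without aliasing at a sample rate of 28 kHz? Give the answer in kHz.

14 kHz

Nyquist frequency = sample rate / 2 = 28,000 / 2 = 14 kHz.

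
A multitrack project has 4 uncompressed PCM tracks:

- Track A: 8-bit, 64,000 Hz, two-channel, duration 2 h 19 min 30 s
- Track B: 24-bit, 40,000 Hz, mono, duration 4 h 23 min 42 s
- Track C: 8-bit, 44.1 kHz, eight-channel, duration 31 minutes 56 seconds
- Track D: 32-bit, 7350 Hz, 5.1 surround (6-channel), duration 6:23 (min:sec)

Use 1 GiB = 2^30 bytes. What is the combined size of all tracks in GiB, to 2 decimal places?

Track A: 2 h 19 min 30 s = 8,370 s; 64,000 × 8,370 × 1 × 2 = 1,071,360,000 bytes.
Track B: 4 h 23 min 42 s = 15,822 s; 40,000 × 15,822 × 3 × 1 = 1,898,640,000 bytes.
Track C: 31 minutes 56 seconds = 1,916 s; 44,100 × 1,916 × 1 × 8 = 675,964,800 bytes.
Track D: 6:23 (min:sec) = 383 s; 7,350 × 383 × 4 × 6 = 67,561,200 bytes.
Total = 3,713,526,000 bytes = 3.46 GiB.

3.46 GiB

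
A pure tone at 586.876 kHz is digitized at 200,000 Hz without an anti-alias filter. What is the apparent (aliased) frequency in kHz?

13.124 kHz

Nyquist = 200,000/2 = 100,000 Hz; 586,876 Hz exceeds it.
Alias = |586,876 − 3×200,000| = |586,876 − 600,000| = 13,124 Hz = 13.124 kHz.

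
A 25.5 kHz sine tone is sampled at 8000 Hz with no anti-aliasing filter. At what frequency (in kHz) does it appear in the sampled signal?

1.5 kHz

Nyquist = 8,000/2 = 4,000 Hz; 25,500 Hz exceeds it.
Alias = |25,500 − 3×8,000| = |25,500 − 24,000| = 1,500 Hz = 1.5 kHz.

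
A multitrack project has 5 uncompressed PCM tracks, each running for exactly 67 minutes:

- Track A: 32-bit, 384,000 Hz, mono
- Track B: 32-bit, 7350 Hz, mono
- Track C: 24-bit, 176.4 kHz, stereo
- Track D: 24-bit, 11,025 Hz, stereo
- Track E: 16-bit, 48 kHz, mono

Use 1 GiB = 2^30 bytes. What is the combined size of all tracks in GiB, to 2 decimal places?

10.43 GiB

exactly 67 minutes = 4,020 s.
Track A: 384,000 × 4,020 × 4 × 1 = 6,174,720,000 bytes.
Track B: 7,350 × 4,020 × 4 × 1 = 118,188,000 bytes.
Track C: 176,400 × 4,020 × 3 × 2 = 4,254,768,000 bytes.
Track D: 11,025 × 4,020 × 3 × 2 = 265,923,000 bytes.
Track E: 48,000 × 4,020 × 2 × 1 = 385,920,000 bytes.
Total = 11,199,519,000 bytes = 10.43 GiB.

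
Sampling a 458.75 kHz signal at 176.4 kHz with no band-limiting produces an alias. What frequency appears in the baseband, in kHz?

Nyquist = 176,400/2 = 88,200 Hz; 458,750 Hz exceeds it.
Alias = |458,750 − 3×176,400| = |458,750 − 529,200| = 70,450 Hz = 70.45 kHz.

70.45 kHz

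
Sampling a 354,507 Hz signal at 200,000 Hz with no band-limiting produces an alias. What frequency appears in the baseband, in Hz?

Nyquist = 200,000/2 = 100,000 Hz; 354,507 Hz exceeds it.
Alias = |354,507 − 2×200,000| = |354,507 − 400,000| = 45,493 Hz.

45,493 Hz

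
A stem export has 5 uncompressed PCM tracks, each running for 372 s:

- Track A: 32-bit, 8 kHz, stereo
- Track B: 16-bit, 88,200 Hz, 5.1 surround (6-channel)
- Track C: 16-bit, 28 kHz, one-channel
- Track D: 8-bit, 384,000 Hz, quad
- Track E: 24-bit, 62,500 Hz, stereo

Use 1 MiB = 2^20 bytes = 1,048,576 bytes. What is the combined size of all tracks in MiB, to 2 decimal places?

Track A: 8,000 × 372 × 4 × 2 = 23,808,000 bytes.
Track B: 88,200 × 372 × 2 × 6 = 393,724,800 bytes.
Track C: 28,000 × 372 × 2 × 1 = 20,832,000 bytes.
Track D: 384,000 × 372 × 1 × 4 = 571,392,000 bytes.
Track E: 62,500 × 372 × 3 × 2 = 139,500,000 bytes.
Total = 1,149,256,800 bytes = 1096.02 MiB.

1096.02 MiB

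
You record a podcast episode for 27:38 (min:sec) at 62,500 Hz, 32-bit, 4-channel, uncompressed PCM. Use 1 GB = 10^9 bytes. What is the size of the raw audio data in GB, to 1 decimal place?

Duration = 27:38 (min:sec) = 1,658 s.
Bytes = 62,500 samples/s × 1,658 s × 4 bytes/sample × 4 ch = 1,658,000,000 bytes.
1,658,000,000 / 1,000,000,000 = 1.7 GB.

1.7 GB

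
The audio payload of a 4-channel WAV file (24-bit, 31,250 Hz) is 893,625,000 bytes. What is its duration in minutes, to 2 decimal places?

39.72 minutes

Byte rate = 31,250 × 3 × 4 = 375,000 bytes/s.
Duration = 893,625,000 / 375,000 = 2,383 s.
2,383 s / 60 = 39.72 minutes.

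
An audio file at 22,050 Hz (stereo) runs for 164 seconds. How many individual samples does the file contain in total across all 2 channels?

7,232,400 samples

22,050 × 164 s × 2 ch = 7,232,400 samples.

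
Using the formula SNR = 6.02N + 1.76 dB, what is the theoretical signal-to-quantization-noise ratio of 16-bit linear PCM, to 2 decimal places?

6.02 × 16 + 1.76 = 98.08 dB.

98.08 dB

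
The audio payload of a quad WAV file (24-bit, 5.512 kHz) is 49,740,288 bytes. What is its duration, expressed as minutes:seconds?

12:32

Byte rate = 5,512 × 3 × 4 = 66,144 bytes/s.
Duration = 49,740,288 / 66,144 = 752 s.
752 s = 12:32.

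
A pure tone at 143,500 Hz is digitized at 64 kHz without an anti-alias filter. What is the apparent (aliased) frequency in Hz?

15,500 Hz

Nyquist = 64,000/2 = 32,000 Hz; 143,500 Hz exceeds it.
Alias = |143,500 − 2×64,000| = |143,500 − 128,000| = 15,500 Hz.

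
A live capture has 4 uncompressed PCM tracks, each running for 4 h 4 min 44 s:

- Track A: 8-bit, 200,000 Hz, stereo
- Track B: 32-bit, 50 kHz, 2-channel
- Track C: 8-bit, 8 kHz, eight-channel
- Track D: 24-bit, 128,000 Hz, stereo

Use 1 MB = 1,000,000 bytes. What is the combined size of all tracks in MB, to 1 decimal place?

23964.3 MB

4 h 4 min 44 s = 14,684 s.
Track A: 200,000 × 14,684 × 1 × 2 = 5,873,600,000 bytes.
Track B: 50,000 × 14,684 × 4 × 2 = 5,873,600,000 bytes.
Track C: 8,000 × 14,684 × 1 × 8 = 939,776,000 bytes.
Track D: 128,000 × 14,684 × 3 × 2 = 11,277,312,000 bytes.
Total = 23,964,288,000 bytes = 23964.3 MB.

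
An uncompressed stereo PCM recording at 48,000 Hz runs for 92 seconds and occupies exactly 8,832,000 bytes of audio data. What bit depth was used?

8 bits

Bytes per sample = 8,832,000 / (48,000 × 92 × 2) = 8,832,000 / 8,832,000 = 1.
Bit depth = 1 × 8 = 8 bits.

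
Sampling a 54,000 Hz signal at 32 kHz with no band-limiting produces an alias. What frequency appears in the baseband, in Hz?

Nyquist = 32,000/2 = 16,000 Hz; 54,000 Hz exceeds it.
Alias = |54,000 − 2×32,000| = |54,000 − 64,000| = 10,000 Hz.

10,000 Hz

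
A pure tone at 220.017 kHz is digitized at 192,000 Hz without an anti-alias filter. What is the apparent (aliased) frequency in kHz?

28.017 kHz

Nyquist = 192,000/2 = 96,000 Hz; 220,017 Hz exceeds it.
Alias = |220,017 − 1×192,000| = |220,017 − 192,000| = 28,017 Hz = 28.017 kHz.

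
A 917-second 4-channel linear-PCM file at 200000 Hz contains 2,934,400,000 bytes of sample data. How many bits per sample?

Bytes per sample = 2,934,400,000 / (200,000 × 917 × 4) = 2,934,400,000 / 733,600,000 = 4.
Bit depth = 4 × 8 = 32 bits.

32 bits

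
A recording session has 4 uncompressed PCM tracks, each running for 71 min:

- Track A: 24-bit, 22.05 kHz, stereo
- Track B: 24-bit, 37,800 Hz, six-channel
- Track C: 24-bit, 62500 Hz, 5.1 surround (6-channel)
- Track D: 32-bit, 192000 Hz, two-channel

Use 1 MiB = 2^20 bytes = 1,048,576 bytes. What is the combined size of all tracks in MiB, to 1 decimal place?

71 min = 4,260 s.
Track A: 22,050 × 4,260 × 3 × 2 = 563,598,000 bytes.
Track B: 37,800 × 4,260 × 3 × 6 = 2,898,504,000 bytes.
Track C: 62,500 × 4,260 × 3 × 6 = 4,792,500,000 bytes.
Track D: 192,000 × 4,260 × 4 × 2 = 6,543,360,000 bytes.
Total = 14,797,962,000 bytes = 14112.4 MiB.

14112.4 MiB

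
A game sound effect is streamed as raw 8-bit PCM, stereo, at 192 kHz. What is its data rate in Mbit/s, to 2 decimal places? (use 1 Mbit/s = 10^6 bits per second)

3.07 Mbit/s

Bit rate = 192,000 × 8 × 2 = 3,072,000 bits/s.
= 3.07 Mbit/s.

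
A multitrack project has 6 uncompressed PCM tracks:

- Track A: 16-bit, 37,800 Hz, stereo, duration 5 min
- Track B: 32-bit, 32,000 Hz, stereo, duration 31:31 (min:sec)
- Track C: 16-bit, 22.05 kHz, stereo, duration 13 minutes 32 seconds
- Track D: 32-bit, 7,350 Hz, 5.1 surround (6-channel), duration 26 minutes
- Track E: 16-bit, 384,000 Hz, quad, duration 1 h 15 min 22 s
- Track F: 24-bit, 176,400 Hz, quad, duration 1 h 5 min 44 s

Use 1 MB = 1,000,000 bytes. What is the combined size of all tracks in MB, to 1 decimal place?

Track A: 5 min = 300 s; 37,800 × 300 × 2 × 2 = 45,360,000 bytes.
Track B: 31:31 (min:sec) = 1,891 s; 32,000 × 1,891 × 4 × 2 = 484,096,000 bytes.
Track C: 13 minutes 32 seconds = 812 s; 22,050 × 812 × 2 × 2 = 71,618,400 bytes.
Track D: 26 minutes = 1,560 s; 7,350 × 1,560 × 4 × 6 = 275,184,000 bytes.
Track E: 1 h 15 min 22 s = 4,522 s; 384,000 × 4,522 × 2 × 4 = 13,891,584,000 bytes.
Track F: 1 h 5 min 44 s = 3,944 s; 176,400 × 3,944 × 3 × 4 = 8,348,659,200 bytes.
Total = 23,116,501,600 bytes = 23116.5 MB.

23116.5 MB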